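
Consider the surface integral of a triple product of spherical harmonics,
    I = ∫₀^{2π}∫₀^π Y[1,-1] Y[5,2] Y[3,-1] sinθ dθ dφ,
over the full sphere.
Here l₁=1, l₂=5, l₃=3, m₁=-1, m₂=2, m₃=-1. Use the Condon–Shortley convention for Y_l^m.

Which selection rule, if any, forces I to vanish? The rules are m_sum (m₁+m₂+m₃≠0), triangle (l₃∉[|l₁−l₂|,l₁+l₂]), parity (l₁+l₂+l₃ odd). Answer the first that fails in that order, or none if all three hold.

azimuthal sum: -1 + 2 − 1 = 0  ✓
4 ≤ 3 ≤ 6 (triangle on l)  ✗
L = 1 + 5 + 3 = 9 (odd)

triangle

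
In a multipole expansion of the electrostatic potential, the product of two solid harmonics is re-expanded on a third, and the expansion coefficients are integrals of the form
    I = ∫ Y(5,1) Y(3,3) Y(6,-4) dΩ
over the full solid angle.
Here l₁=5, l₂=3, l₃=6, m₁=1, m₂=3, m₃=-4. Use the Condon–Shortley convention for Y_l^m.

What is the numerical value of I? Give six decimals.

Checks pass: Σm=0; 14 even; l₃=6∈[2,8].
(2·5+1)(2·3+1)(2·6+1) = 1001
Δ: 2! 8! 4! / 15! → 1/675675
sum: t=0:+1/8640 t=1:−1/2304 t=2:+1/8640 = -7/34560
3j²(5 3 6; 0 0 0) = Δ·Π!·Σ² = 7/429  (sign -1)
sum: t=2:+1/69120 = 1/69120
3j²(5 3 6; 1 3 -4) = Δ·Π!·Σ² = 4/143  (sign +1)
combine: 4πI² = 1001·7/429·4/143 = 196/429
take √, sign -1: I = -0.19067531

-0.190675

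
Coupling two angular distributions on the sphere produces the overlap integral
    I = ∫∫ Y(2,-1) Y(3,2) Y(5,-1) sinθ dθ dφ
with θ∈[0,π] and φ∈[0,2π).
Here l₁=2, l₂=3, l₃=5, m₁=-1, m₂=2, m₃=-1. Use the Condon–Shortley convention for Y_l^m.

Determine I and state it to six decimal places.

Checks pass: Σm=0; 10 even; l₃=5∈[1,5].
(2·2+1)(2·3+1)(2·5+1) = 385
Δ: 0! 4! 6! / 11! → 1/2310
sum: t=0:+1/144 = 1/144
3j²(2 3 5; 0 0 0) = Δ·Π!·Σ² = 10/231  (sign -1)
sum: t=0:+1/720 = 1/720
3j²(2 3 5; -1 2 -1) = Δ·Π!·Σ² = 4/385  (sign +1)
combine: 4πI² = 385·10/231·4/385 = 40/231
take √, sign -1: I = -0.11738675

-0.117387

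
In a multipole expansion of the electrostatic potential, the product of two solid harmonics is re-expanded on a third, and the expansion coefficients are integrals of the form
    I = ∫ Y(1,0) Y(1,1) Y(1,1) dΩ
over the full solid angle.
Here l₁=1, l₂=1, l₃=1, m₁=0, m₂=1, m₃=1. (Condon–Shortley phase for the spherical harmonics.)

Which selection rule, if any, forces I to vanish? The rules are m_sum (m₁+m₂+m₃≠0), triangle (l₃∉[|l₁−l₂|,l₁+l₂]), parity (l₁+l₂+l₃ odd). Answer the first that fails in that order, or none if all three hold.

azimuthal sum: 0 + 1 + 1 = 2  ✗
0 ≤ 1 ≤ 2 (triangle on l)
L = 1 + 1 + 1 = 3 (odd)

m_sum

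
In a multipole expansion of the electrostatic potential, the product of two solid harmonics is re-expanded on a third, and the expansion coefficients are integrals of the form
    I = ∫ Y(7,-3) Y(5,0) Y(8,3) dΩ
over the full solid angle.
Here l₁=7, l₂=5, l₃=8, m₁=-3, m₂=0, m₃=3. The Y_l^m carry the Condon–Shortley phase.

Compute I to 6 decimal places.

Checks pass: Σm=0; 20 even; l₃=8∈[2,12].
(2·7+1)(2·5+1)(2·8+1) = 2805
Δ: 4! 10! 6! / 21! → 1/814773960
sum: t=0:+1/87091200 t=1:−1/4976640 t=2:+1/2073600 t=3:−1/4976640 t=4:+1/87091200 = 1/9676800
3j²(7 5 8; 0 0 0) = Δ·Π!·Σ² = 360/46189  (sign +1)
sum: t=0:+1/10450944000 t=1:−1/104509440 t=2:+1/11612160 t=3:−1/8709120 t=4:+1/49766400 = -1/55296000
3j²(7 5 8; -3 0 3) = Δ·Π!·Σ² = 81/33592  (sign +1)
combine: 4πI² = 2805·360/46189·81/33592 = 54675/1037153
take √, sign +1: I = 0.06476913

0.064769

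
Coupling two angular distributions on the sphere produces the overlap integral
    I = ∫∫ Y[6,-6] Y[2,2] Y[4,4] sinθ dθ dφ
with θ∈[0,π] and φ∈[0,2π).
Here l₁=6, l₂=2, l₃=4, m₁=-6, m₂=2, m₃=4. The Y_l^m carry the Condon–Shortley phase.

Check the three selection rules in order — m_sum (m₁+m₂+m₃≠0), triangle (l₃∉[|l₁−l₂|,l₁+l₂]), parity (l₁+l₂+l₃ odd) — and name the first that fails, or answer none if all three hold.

none

Σmᵢ = 0  ✓
l₃∈[|l₁−l₂|,l₁+l₂]=[4,8], have l₃=4  ✓
Σlᵢ = 12 ⇒ even  ✓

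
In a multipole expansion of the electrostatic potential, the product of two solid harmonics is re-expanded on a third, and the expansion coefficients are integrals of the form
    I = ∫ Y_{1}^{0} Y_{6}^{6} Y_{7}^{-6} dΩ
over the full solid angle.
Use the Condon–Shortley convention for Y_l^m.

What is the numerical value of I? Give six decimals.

0.126157

m-sum 0 ✓  L=14 even ✓  5≤7≤7 ✓
Π(2lᵢ+1) = 3×13×15 = 585
triangle coeff Δ(1,6,7) = 1/1365
Σ_t [0,0]: t=0:+1/518400 = 1/518400
(3j)²=7/195 [(1 6 7; 0 0 0)], sign=-1
Σ_t [0,0]: t=0:+1/479001600 = 1/479001600
(3j)²=1/105 [(1 6 7; 0 6 -6)], sign=-1
⇒ 4πI² = 1/5
I = (+1)√(1/5/(4π)) = 0.12615663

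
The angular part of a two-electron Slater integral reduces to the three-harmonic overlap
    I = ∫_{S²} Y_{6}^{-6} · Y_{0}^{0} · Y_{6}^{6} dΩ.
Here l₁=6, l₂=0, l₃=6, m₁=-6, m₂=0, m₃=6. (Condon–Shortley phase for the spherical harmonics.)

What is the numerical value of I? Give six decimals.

Rules hold: Σm=0, L=12 even, 6≤6≤6.
N = 13·1·13 = 169
Δ = 0!·12!·0!/13! = 1/13
Racah Σ t=0..0: t=0:+1/518400 = 1/518400
⇒ 3j(6 0 6; 0 0 0)² = 1/13, sgn +1
Racah Σ t=0..0: t=0:+1/479001600 = 1/479001600
⇒ 3j(6 0 6; -6 0 6)² = 1/13, sgn +1
4πI² = N·(3j₀)²·(3jₘ)² = 1/1
I = +1·√(1/4π) = 0.28209479

0.282095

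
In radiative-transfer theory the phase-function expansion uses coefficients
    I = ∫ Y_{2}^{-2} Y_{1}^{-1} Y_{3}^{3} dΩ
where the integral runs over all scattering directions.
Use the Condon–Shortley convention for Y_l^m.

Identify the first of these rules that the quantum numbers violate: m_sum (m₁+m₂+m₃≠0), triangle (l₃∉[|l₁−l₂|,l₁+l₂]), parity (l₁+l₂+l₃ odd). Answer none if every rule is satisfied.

azimuthal sum: -2 − 1 + 3 = 0  ✓
1 ≤ 3 ≤ 3 (triangle on l)  ✓
L = 2 + 1 + 3 = 6 (even)  ✓

none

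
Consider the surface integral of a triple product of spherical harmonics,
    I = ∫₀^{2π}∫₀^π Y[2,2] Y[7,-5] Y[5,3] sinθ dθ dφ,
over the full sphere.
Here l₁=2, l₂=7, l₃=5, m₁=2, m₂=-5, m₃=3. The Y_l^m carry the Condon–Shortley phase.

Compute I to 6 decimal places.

-0.252127

Checks pass: Σm=0; 14 even; l₃=5∈[5,9].
(2·2+1)(2·7+1)(2·5+1) = 825
Δ: 4! 0! 10! / 15! → 1/15015
sum: t=2:+1/57600 = 1/57600
3j²(2 7 5; 0 0 0) = Δ·Π!·Σ² = 21/715  (sign -1)
sum: t=0:+1/1935360 = 1/1935360
3j²(2 7 5; 2 -5 3) = Δ·Π!·Σ² = 3/91  (sign +1)
combine: 4πI² = 825·21/715·3/91 = 135/169
take √, sign -1: I = -0.25212656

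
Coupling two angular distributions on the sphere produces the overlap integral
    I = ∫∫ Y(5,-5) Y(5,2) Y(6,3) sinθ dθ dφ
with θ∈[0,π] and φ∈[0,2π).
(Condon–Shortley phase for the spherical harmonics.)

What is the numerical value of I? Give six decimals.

-0.172202

m-sum 0 ✓  L=16 even ✓  0≤6≤10 ✓
Π(2lᵢ+1) = 11×11×13 = 1573
triangle coeff Δ(5,5,6) = 1/28588560
Σ_t [0,4]: t=0:+1/345600 t=1:−1/13824 t=2:+1/5184 t=3:−1/13824 t=4:+1/345600 = 7/129600
(3j)²=80/7293 [(5 5 6; 0 0 0)], sign=+1
Σ_t [4,4]: t=4:+1/622080 = 1/622080
(3j)²=105/4862 [(5 5 6; -5 2 3)], sign=-1
⇒ 4πI² = 1400/3757
I = (-1)√(1400/3757/(4π)) = -0.17220212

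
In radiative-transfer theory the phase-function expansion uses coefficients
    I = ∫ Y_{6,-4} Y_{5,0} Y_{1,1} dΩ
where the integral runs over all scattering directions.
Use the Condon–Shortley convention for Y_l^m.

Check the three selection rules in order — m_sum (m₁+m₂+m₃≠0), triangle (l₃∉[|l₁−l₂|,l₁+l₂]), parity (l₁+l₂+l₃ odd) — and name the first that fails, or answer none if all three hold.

azimuthal sum: -4 + 0 + 1 = -3  ✗
1 ≤ 1 ≤ 11 (triangle on l)
L = 6 + 5 + 1 = 12 (even)

m_sum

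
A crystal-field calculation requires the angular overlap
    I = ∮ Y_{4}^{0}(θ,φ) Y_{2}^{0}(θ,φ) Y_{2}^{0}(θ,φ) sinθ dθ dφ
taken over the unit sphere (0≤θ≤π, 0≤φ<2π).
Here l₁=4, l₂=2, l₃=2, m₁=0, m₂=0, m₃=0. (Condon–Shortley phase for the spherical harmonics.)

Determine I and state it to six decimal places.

Rules hold: Σm=0, L=8 even, 2≤2≤6.
N = 9·5·5 = 225
Δ = 4!·4!·0!/9! = 1/630
Racah Σ t=2..2: t=2:+1/16 = 1/16
⇒ 3j(4 2 2; 0 0 0)² = 2/35, sgn +1
(m-triple is (0,0,0) — same symbol as above.)
4πI² = N·(3j₀)²·(3jₘ)² = 36/49
I = +1·√(0.734694/4π) = 0.24179554

0.241796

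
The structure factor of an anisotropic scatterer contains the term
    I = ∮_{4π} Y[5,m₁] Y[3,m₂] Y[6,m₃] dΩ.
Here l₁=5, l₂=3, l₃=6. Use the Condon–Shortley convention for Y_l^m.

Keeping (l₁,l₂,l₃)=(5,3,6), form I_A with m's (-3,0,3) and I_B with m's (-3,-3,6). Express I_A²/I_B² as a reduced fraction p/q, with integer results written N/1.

l's match ⇒ only the (l;m) 3-j factors differ between A and B.
A: triangle coeff Δ(5,3,6) = 1/675675; Σ_t [0,2]: t=0:+1/483840 t=1:−1/20160 t=2:+1/17280 = 1/96768; (3j)²=1/1001 [(5 3 6; -3 0 3)], sign=-1
B: triangle coeff Δ(5,3,6) = 1/675675; Σ_t [0,0]: t=0:+1/1935360 = 1/1935360; (3j)²=1/91 [(5 3 6; -3 -3 6)], sign=+1
I_A²/I_B² = (1/1001)/(1/91) = 1/11

1/11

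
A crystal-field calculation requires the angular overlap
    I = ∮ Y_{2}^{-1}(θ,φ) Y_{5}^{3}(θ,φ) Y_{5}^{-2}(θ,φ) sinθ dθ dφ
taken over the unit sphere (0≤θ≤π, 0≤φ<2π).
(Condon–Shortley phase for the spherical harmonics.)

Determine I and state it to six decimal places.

-0.161739

m-sum 0 ✓  L=12 even ✓  3≤5≤7 ✓
Π(2lᵢ+1) = 5×11×11 = 605
triangle coeff Δ(2,5,5) = 1/38610
Σ_t [0,2]: t=0:+1/2880 t=1:−1/576 t=2:+1/2880 = -1/960
(3j)²=10/429 [(2 5 5; 0 0 0)], sign=+1
Σ_t [1,2]: t=1:−1/10080 t=2:+1/2880 = 1/4032
(3j)²=10/429 [(2 5 5; -1 3 -2)], sign=-1
⇒ 4πI² = 500/1521
I = (-1)√(500/1521/(4π)) = -0.16173926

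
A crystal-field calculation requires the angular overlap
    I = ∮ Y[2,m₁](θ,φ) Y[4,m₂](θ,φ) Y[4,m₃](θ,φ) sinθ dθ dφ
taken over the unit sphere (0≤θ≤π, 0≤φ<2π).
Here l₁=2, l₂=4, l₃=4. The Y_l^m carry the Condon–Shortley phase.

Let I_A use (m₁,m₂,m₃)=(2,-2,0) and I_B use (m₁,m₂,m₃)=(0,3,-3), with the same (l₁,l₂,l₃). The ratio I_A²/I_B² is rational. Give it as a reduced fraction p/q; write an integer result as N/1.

540/49

Same 2,4,4: normalisation and zero-m 3j drop out of the ratio.
A: Δ: 2! 2! 6! / 11! → 1/13860; sum: t=0:+1/192 = 1/192; 3j²(2 4 4; 2 -2 0) = Δ·Π!·Σ² = 3/77  (sign +1)
B: Δ: 2! 2! 6! / 11! → 1/13860; sum: t=1:−1/720 t=2:+1/480 = 1/1440; 3j²(2 4 4; 0 3 -3) = Δ·Π!·Σ² = 7/1980  (sign -1)
I_A²/I_B² = (3/77)/(7/1980) = 540/49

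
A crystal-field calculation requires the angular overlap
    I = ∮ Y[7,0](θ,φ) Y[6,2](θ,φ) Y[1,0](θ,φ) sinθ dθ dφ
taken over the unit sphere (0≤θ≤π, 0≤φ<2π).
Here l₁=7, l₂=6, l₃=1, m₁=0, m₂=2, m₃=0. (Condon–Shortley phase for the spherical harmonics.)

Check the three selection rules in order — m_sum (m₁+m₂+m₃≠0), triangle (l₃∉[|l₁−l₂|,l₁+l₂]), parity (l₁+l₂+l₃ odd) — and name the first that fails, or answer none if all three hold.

m₁+m₂+m₃ = 0 + 2 + 0 = 2  ✗
triangle: |7−6|=1 ≤ l₃=1 ≤ 7+6=13
parity: l₁+l₂+l₃ = 14 is even

m_sum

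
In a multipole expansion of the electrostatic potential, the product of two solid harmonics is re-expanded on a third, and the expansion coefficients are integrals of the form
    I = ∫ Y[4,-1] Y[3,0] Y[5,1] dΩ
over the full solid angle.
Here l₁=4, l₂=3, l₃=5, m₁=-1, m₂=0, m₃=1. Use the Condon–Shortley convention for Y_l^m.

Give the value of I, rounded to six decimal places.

Rules hold: Σm=0, L=12 even, 1≤5≤7.
N = 9·7·11 = 693
Δ = 2!·6!·4!/13! = 1/180180
Racah Σ t=0..2: t=0:+1/576 t=1:−1/144 t=2:+1/576 = -1/288
⇒ 3j(4 3 5; 0 0 0)² = 20/1001, sgn +1
Racah Σ t=0..2: t=0:+1/1440 t=1:−1/192 t=2:+1/432 = -19/8640
⇒ 3j(4 3 5; -1 0 1)² = 361/30030, sgn -1
4πI² = N·(3j₀)²·(3jₘ)² = 2166/13013
I = -1·√(0.166449/4π) = -0.11508947

-0.115089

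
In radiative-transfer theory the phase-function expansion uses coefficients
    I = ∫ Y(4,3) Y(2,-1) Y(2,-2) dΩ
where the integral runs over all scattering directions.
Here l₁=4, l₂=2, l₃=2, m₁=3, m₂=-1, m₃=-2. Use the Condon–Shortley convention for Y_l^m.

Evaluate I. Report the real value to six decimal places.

-0.238414

m-sum 0 ✓  L=8 even ✓  2≤2≤6 ✓
Π(2lᵢ+1) = 9×5×5 = 225
triangle coeff Δ(4,2,2) = 1/630
Σ_t [2,2]: t=2:+1/16 = 1/16
(3j)²=2/35 [(4 2 2; 0 0 0)], sign=+1
Σ_t [1,1]: t=1:−1/144 = -1/144
(3j)²=1/18 [(4 2 2; 3 -1 -2)], sign=-1
⇒ 4πI² = 5/7
I = (-1)√(5/7/(4π)) = -0.23841361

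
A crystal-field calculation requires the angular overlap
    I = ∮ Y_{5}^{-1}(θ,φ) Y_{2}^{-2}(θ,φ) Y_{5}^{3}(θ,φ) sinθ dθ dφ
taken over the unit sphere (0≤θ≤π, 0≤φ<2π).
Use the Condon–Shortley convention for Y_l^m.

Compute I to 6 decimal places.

Rules hold: Σm=0, L=12 even, 3≤5≤7.
N = 11·5·11 = 605
Δ = 2!·8!·2!/13! = 1/38610
Racah Σ t=0..2: t=0:+1/2880 t=1:−1/576 t=2:+1/2880 = -1/960
⇒ 3j(5 2 5; 0 0 0)² = 10/429, sgn +1
Racah Σ t=0..0: t=0:+1/5760 = 1/5760
⇒ 3j(5 2 5; -1 -2 3)² = 56/2145, sgn +1
4πI² = N·(3j₀)²·(3jₘ)² = 560/1521
I = +1·√(0.368179/4π) = 0.17116875

0.171169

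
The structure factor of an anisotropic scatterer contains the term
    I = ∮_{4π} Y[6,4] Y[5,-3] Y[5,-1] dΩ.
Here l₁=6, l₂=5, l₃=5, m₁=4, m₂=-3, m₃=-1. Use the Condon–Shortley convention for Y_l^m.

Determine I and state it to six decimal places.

m-sum 0 ✓  L=16 even ✓  1≤5≤11 ✓
Π(2lᵢ+1) = 13×11×11 = 1573
triangle coeff Δ(6,5,5) = 1/28588560
Σ_t [1,5]: t=1:−1/345600 t=2:+1/13824 t=3:−1/5184 t=4:+1/13824 t=5:−1/345600 = -7/129600
(3j)²=80/7293 [(6 5 5; 0 0 0)], sign=+1
Σ_t [0,2]: t=0:+1/138240 t=1:−1/86400 t=2:+1/829440 = -13/4147200
(3j)²=13/3740 [(6 5 5; 4 -3 -1)], sign=-1
⇒ 4πI² = 52/867
I = (-1)√(52/867/(4π)) = -0.06908555

-0.069086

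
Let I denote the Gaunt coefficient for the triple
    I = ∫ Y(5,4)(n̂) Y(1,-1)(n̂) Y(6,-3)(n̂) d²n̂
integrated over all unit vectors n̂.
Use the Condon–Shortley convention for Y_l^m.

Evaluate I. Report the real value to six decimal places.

Rules hold: Σm=0, L=12 even, 4≤6≤6.
N = 11·3·13 = 429
Δ = 0!·10!·2!/13! = 1/858
Racah Σ t=0..0: t=0:+1/14400 = 1/14400
⇒ 3j(5 1 6; 0 0 0)² = 6/143, sgn +1
Racah Σ t=0..0: t=0:+1/725760 = 1/725760
⇒ 3j(5 1 6; 4 -1 -3)² = 1/286, sgn -1
4πI² = N·(3j₀)²·(3jₘ)² = 9/143
I = -1·√(0.0629371/4π) = -0.07076985

-0.070770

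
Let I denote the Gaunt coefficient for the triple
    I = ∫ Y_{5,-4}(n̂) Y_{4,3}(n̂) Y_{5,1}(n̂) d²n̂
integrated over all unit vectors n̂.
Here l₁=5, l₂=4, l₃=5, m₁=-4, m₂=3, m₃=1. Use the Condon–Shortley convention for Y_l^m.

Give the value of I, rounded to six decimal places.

Checks pass: Σm=0; 14 even; l₃=5∈[1,9].
(2·5+1)(2·4+1)(2·5+1) = 1089
Δ: 4! 6! 4! / 15! → 1/3153150
sum: t=0:+1/69120 t=1:−1/1728 t=2:+1/576 t=3:−1/1728 t=4:+1/69120 = 7/11520
3j²(5 4 5; 0 0 0) = Δ·Π!·Σ² = 2/143  (sign -1)
sum: t=3:−1/103680 t=4:+1/17280 = 1/20736
3j²(5 4 5; -4 3 1) = Δ·Π!·Σ² = 10/429  (sign +1)
combine: 4πI² = 1089·2/143·10/429 = 60/169
take √, sign -1: I = -0.16808437

-0.168084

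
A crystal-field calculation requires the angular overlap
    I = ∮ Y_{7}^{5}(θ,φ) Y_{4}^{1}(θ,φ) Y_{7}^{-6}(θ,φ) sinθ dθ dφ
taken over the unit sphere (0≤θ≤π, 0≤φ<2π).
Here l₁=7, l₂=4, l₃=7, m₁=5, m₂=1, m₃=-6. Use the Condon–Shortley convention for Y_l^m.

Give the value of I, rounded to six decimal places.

-0.082726

Rules hold: Σm=0, L=18 even, 3≤7≤11.
N = 15·9·15 = 2025
Δ = 4!·10!·4!/19! = 1/58198140
Racah Σ t=0..4: t=0:+1/17418240 t=1:−1/622080 t=2:+1/230400 t=3:−1/622080 t=4:+1/17418240 = 1/806400
⇒ 3j(7 4 7; 0 0 0)² = 2268/230945, sgn -1
Racah Σ t=1..2: t=1:−1/52254720 t=2:+1/87091200 = -1/130636800
⇒ 3j(7 4 7; 5 1 -6)² = 88/20349, sgn +1
4πI² = N·(3j₀)²·(3jₘ)² = 116640/1356277
I = -1·√(0.0860001/4π) = -0.08272650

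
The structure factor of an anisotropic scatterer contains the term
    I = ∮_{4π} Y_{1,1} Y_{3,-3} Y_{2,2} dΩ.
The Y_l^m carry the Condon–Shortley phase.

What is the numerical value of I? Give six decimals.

-0.319865

m-sum 0 ✓  L=6 even ✓  2≤2≤4 ✓
Π(2lᵢ+1) = 3×7×5 = 105
triangle coeff Δ(1,3,2) = 1/105
Σ_t [1,1]: t=1:−1/4 = -1/4
(3j)²=3/35 [(1 3 2; 0 0 0)], sign=-1
Σ_t [0,0]: t=0:+1/48 = 1/48
(3j)²=1/7 [(1 3 2; 1 -3 2)], sign=+1
⇒ 4πI² = 9/7
I = (-1)√(9/7/(4π)) = -0.31986543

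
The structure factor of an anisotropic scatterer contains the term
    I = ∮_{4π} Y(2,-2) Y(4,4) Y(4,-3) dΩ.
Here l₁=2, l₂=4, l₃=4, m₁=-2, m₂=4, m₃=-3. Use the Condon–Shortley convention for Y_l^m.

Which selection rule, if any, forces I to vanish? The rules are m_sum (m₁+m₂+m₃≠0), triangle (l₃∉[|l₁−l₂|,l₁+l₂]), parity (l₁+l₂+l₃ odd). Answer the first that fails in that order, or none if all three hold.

Σmᵢ = -1  ✗
l₃∈[|l₁−l₂|,l₁+l₂]=[2,6], have l₃=4
Σlᵢ = 10 ⇒ even

m_sum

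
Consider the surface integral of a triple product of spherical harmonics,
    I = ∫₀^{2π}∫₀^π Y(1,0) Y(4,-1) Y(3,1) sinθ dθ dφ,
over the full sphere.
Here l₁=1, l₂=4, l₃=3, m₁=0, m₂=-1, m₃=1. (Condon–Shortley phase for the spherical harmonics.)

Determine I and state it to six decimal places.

-0.238414

Rules hold: Σm=0, L=8 even, 3≤3≤5.
N = 3·9·7 = 189
Δ = 2!·0!·6!/9! = 1/252
Racah Σ t=1..1: t=1:−1/36 = -1/36
⇒ 3j(1 4 3; 0 0 0)² = 4/63, sgn +1
Racah Σ t=1..1: t=1:−1/48 = -1/48
⇒ 3j(1 4 3; 0 -1 1)² = 5/84, sgn -1
4πI² = N·(3j₀)²·(3jₘ)² = 5/7
I = -1·√(0.714286/4π) = -0.23841361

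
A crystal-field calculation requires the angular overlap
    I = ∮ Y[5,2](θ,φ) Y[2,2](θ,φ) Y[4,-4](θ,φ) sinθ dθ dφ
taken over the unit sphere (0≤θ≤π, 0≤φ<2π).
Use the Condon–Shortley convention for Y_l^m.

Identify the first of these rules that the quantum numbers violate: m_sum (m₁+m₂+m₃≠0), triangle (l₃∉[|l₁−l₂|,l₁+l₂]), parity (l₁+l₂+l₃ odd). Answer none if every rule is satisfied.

m₁+m₂+m₃ = 2 + 2 − 4 = 0  ✓
triangle: |5−2|=3 ≤ l₃=4 ≤ 5+2=7  ✓
parity: l₁+l₂+l₃ = 11 is odd  ✗

parity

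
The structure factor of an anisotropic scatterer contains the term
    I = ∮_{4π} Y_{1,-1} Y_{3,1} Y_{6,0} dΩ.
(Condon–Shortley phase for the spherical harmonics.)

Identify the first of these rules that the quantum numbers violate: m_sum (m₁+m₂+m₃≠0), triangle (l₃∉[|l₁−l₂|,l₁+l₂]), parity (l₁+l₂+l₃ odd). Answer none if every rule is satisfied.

triangle

azimuthal sum: -1 + 1 + 0 = 0  ✓
2 ≤ 6 ≤ 4 (triangle on l)  ✗
L = 1 + 3 + 6 = 10 (even)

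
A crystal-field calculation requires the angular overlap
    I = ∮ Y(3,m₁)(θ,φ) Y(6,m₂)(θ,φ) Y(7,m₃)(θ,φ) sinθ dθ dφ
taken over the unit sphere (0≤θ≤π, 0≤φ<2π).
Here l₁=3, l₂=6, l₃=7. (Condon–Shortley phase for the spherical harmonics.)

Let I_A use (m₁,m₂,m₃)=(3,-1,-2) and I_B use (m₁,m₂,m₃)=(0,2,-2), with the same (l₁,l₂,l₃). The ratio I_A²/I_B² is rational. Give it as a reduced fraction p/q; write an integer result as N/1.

l's match ⇒ only the (l;m) 3-j factors differ between A and B.
A: triangle coeff Δ(3,6,7) = 1/2042040; Σ_t [0,0]: t=0:+1/691200 = 1/691200; (3j)²=189/9724 [(3 6 7; 3 -1 -2)], sign=-1
B: triangle coeff Δ(3,6,7) = 1/2042040; Σ_t [0,2]: t=0:+1/967680 t=1:−1/120960 t=2:+1/207360 = -1/414720; (3j)²=21/4862 [(3 6 7; 0 2 -2)], sign=+1
I_A²/I_B² = (189/9724)/(21/4862) = 9/2

9/2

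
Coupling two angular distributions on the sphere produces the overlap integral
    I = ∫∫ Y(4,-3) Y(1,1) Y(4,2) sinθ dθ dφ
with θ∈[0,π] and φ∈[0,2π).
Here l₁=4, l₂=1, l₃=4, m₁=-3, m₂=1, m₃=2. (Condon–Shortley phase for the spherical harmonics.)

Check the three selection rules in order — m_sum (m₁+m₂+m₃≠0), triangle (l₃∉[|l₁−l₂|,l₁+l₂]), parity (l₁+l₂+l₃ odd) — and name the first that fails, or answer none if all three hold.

m₁+m₂+m₃ = -3 + 1 + 2 = 0  ✓
triangle: |4−1|=3 ≤ l₃=4 ≤ 4+1=5  ✓
parity: l₁+l₂+l₃ = 9 is odd  ✗

parity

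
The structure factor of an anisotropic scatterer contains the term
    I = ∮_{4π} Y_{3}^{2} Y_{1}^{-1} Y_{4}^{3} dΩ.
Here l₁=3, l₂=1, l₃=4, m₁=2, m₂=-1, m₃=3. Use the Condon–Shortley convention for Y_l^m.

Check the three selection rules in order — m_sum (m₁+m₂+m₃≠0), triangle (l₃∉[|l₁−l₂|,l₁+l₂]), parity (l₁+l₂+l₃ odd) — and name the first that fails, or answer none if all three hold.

m_sum

Σmᵢ = 4  ✗
l₃∈[|l₁−l₂|,l₁+l₂]=[2,4], have l₃=4
Σlᵢ = 8 ⇒ even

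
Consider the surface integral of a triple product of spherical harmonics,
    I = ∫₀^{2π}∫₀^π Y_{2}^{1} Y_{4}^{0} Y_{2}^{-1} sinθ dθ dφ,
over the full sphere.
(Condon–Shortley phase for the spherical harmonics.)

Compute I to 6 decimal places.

0.161197

Rules hold: Σm=0, L=8 even, 2≤2≤6.
N = 5·9·5 = 225
Δ = 4!·0!·4!/9! = 1/630
Racah Σ t=2..2: t=2:+1/16 = 1/16
⇒ 3j(2 4 2; 0 0 0)² = 2/35, sgn +1
Racah Σ t=1..1: t=1:−1/36 = -1/36
⇒ 3j(2 4 2; 1 0 -1)² = 8/315, sgn +1
4πI² = N·(3j₀)²·(3jₘ)² = 16/49
I = +1·√(0.326531/4π) = 0.16119702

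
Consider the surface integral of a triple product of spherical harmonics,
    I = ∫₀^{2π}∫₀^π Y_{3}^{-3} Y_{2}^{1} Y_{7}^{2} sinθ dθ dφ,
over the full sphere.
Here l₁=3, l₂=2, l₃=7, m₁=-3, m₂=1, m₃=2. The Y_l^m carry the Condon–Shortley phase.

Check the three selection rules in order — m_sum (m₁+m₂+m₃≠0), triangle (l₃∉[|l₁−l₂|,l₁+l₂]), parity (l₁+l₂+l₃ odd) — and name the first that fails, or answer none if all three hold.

azimuthal sum: -3 + 1 + 2 = 0  ✓
1 ≤ 7 ≤ 5 (triangle on l)  ✗
L = 3 + 2 + 7 = 12 (even)

triangle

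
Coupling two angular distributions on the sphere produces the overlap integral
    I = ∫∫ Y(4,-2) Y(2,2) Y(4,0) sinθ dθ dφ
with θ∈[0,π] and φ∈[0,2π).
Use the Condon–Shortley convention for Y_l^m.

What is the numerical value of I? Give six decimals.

-0.190365

Checks pass: Σm=0; 10 even; l₃=4∈[2,6].
(2·4+1)(2·2+1)(2·4+1) = 405
Δ: 2! 6! 2! / 11! → 1/13860
sum: t=0:+1/192 t=1:−1/36 t=2:+1/192 = -5/288
3j²(4 2 4; 0 0 0) = Δ·Π!·Σ² = 20/693  (sign -1)
sum: t=2:+1/192 = 1/192
3j²(4 2 4; -2 2 0) = Δ·Π!·Σ² = 3/77  (sign +1)
combine: 4πI² = 405·20/693·3/77 = 2700/5929
take √, sign -1: I = -0.19036462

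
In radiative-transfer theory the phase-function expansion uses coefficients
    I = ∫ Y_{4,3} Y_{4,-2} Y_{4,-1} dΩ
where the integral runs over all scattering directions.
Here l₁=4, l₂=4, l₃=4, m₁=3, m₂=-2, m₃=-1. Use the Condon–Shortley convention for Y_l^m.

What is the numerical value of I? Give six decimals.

-0.063661

Checks pass: Σm=0; 12 even; l₃=4∈[0,8].
(2·4+1)(2·4+1)(2·4+1) = 729
Δ: 4! 4! 4! / 13! → 1/450450
sum: t=0:+1/13824 t=1:−1/216 t=2:+1/64 t=3:−1/216 t=4:+1/13824 = 5/768
3j²(4 4 4; 0 0 0) = Δ·Π!·Σ² = 18/1001  (sign +1)
sum: t=0:+1/576 t=1:−1/864 = 1/1728
3j²(4 4 4; 3 -2 -1) = Δ·Π!·Σ² = 5/1287  (sign -1)
combine: 4πI² = 729·18/1001·5/1287 = 7290/143143
take √, sign -1: I = -0.06366105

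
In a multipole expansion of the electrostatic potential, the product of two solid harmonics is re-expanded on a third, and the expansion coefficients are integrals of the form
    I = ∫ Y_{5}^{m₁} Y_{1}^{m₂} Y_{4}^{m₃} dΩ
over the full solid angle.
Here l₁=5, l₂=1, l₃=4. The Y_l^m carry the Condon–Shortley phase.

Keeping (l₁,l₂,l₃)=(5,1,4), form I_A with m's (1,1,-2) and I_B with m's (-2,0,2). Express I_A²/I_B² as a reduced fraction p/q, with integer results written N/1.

2/7

Same 5,1,4: normalisation and zero-m 3j drop out of the ratio.
A: Δ: 2! 8! 0! / 11! → 1/495; sum: t=2:+1/2880 = 1/2880; 3j²(5 1 4; 1 1 -2) = Δ·Π!·Σ² = 2/165  (sign +1)
B: Δ: 2! 8! 0! / 11! → 1/495; sum: t=1:−1/1440 = -1/1440; 3j²(5 1 4; -2 0 2) = Δ·Π!·Σ² = 7/165  (sign -1)
I_A²/I_B² = (2/165)/(7/165) = 2/7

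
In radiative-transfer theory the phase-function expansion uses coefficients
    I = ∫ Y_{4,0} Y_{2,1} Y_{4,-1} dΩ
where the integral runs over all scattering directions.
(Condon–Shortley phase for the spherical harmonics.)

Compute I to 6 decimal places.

Checks pass: Σm=0; 10 even; l₃=4∈[2,6].
(2·4+1)(2·2+1)(2·4+1) = 405
Δ: 2! 6! 2! / 11! → 1/13860
sum: t=0:+1/192 t=1:−1/36 t=2:+1/192 = -5/288
3j²(4 2 4; 0 0 0) = Δ·Π!·Σ² = 20/693  (sign -1)
sum: t=1:−1/72 t=2:+1/96 = -1/288
3j²(4 2 4; 0 1 -1) = Δ·Π!·Σ² = 1/462  (sign +1)
combine: 4πI² = 405·20/693·1/462 = 150/5929
take √, sign -1: I = -0.04486937

-0.044869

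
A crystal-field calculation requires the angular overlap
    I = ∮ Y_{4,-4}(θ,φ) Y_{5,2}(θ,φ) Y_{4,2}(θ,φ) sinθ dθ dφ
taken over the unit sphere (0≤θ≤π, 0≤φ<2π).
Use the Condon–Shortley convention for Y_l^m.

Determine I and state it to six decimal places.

0.000000

l₁+l₂+l₃=13 is odd: 3j(l;000)=0 ⇒ I=0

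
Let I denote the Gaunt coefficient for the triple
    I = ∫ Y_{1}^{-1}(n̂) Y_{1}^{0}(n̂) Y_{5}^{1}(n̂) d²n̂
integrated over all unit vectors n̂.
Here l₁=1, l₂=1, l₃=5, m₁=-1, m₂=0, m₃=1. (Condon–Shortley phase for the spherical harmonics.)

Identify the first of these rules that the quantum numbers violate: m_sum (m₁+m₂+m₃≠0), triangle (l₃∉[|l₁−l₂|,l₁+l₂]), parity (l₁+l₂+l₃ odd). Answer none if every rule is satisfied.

m₁+m₂+m₃ = -1 + 0 + 1 = 0  ✓
triangle: |1−1|=0 ≤ l₃=5 ≤ 1+1=2  ✗
parity: l₁+l₂+l₃ = 7 is odd

triangle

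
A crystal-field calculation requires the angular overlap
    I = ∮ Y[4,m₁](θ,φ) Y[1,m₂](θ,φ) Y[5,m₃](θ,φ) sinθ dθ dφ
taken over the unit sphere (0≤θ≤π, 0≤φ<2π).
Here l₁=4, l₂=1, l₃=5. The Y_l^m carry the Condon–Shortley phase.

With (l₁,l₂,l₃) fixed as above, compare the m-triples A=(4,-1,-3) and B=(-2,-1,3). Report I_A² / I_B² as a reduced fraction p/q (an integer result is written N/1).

1/28

Shared (l₁,l₂,l₃)=(4,1,5): N and (l;000)² cancel in I_A²/I_B².
A: Δ = 0!·8!·2!/11! = 1/495; Racah Σ t=0..0: t=0:+1/80640 = 1/80640; ⇒ 3j(4 1 5; 4 -1 -3)² = 1/495, sgn +1
B: Δ = 0!·8!·2!/11! = 1/495; Racah Σ t=0..0: t=0:+1/2880 = 1/2880; ⇒ 3j(4 1 5; -2 -1 3)² = 28/495, sgn +1
I_A²/I_B² = (1/495)/(28/495) = 1/28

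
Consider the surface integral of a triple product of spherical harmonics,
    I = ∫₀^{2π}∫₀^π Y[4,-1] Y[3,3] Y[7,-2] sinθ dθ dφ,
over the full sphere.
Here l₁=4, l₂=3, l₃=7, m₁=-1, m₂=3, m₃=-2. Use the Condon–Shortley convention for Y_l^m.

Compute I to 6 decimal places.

0.061755

Checks pass: Σm=0; 14 even; l₃=7∈[1,7].
(2·4+1)(2·3+1)(2·7+1) = 945
Δ: 0! 8! 6! / 15! → 1/45045
sum: t=0:+1/20736 = 1/20736
3j²(4 3 7; 0 0 0) = Δ·Π!·Σ² = 35/1287  (sign -1)
sum: t=0:+1/518400 = 1/518400
3j²(4 3 7; -1 3 -2) = Δ·Π!·Σ² = 4/2145  (sign -1)
combine: 4πI² = 945·35/1287·4/2145 = 980/20449
take √, sign +1: I = 0.06175499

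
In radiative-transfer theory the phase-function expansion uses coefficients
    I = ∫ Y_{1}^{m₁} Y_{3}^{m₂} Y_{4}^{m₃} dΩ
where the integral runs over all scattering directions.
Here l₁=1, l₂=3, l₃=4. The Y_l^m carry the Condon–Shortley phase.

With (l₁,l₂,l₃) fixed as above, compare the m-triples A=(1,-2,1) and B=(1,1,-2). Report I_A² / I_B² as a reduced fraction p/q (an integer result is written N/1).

Shared (l₁,l₂,l₃)=(1,3,4): N and (l;000)² cancel in I_A²/I_B².
A: Δ = 0!·2!·6!/9! = 1/252; Racah Σ t=0..0: t=0:+1/240 = 1/240; ⇒ 3j(1 3 4; 1 -2 1)² = 1/84, sgn -1
B: Δ = 0!·2!·6!/9! = 1/252; Racah Σ t=0..0: t=0:+1/96 = 1/96; ⇒ 3j(1 3 4; 1 1 -2)² = 5/84, sgn +1
I_A²/I_B² = (1/84)/(5/84) = 1/5

1/5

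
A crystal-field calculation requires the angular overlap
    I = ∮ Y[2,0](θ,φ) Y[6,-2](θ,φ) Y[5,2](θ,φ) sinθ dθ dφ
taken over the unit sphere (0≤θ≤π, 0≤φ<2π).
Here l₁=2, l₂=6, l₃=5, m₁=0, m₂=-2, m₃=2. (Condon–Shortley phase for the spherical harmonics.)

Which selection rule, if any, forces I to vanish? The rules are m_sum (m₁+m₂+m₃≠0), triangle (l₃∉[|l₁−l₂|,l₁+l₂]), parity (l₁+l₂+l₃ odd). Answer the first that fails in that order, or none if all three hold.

parity

Σmᵢ = 0  ✓
l₃∈[|l₁−l₂|,l₁+l₂]=[4,8], have l₃=5  ✓
Σlᵢ = 13 ⇒ odd  ✗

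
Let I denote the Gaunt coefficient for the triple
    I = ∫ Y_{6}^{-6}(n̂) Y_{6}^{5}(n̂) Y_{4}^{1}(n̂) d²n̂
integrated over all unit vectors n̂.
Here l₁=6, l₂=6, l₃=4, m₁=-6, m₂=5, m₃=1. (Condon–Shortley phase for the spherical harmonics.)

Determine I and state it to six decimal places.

-0.192803

Checks pass: Σm=0; 16 even; l₃=4∈[0,12].
(2·6+1)(2·6+1)(2·4+1) = 1521
Δ: 8! 4! 4! / 17! → 1/15315300
sum: t=2:+1/829440 t=3:−1/25920 t=4:+1/9216 t=5:−1/25920 t=6:+1/829440 = 7/207360
3j²(6 6 4; 0 0 0) = Δ·Π!·Σ² = 28/2431  (sign +1)
sum: t=8:+1/5806080 = 1/5806080
3j²(6 6 4; -6 5 1) = Δ·Π!·Σ² = 165/6188  (sign -1)
combine: 4πI² = 1521·28/2431·165/6188 = 135/289
take √, sign -1: I = -0.19280266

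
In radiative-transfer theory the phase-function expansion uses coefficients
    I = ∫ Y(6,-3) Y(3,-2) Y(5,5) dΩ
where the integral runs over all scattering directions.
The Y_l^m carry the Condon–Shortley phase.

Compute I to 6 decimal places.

0.088266

Rules hold: Σm=0, L=14 even, 3≤5≤9.
N = 13·7·11 = 1001
Δ = 4!·8!·2!/15! = 1/675675
Racah Σ t=1..3: t=1:−1/8640 t=2:+1/2304 t=3:−1/8640 = 7/34560
⇒ 3j(6 3 5; 0 0 0)² = 7/429, sgn -1
Racah Σ t=1..1: t=1:−1/483840 = -1/483840
⇒ 3j(6 3 5; -3 -2 5)² = 6/1001, sgn -1
4πI² = N·(3j₀)²·(3jₘ)² = 14/143
I = +1·√(0.0979021/4π) = 0.08826552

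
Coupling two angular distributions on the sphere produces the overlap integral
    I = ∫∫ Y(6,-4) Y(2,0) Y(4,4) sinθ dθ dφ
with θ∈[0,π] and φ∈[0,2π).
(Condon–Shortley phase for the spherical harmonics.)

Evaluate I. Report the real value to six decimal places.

Rules hold: Σm=0, L=12 even, 4≤4≤8.
N = 13·5·9 = 585
Δ = 4!·8!·0!/13! = 1/6435
Racah Σ t=2..2: t=2:+1/2304 = 1/2304
⇒ 3j(6 2 4; 0 0 0)² = 5/143, sgn +1
Racah Σ t=2..2: t=2:+1/161280 = 1/161280
⇒ 3j(6 2 4; -4 0 4)² = 1/143, sgn +1
4πI² = N·(3j₀)²·(3jₘ)² = 225/1573
I = +1·√(0.143039/4π) = 0.10668957

0.106690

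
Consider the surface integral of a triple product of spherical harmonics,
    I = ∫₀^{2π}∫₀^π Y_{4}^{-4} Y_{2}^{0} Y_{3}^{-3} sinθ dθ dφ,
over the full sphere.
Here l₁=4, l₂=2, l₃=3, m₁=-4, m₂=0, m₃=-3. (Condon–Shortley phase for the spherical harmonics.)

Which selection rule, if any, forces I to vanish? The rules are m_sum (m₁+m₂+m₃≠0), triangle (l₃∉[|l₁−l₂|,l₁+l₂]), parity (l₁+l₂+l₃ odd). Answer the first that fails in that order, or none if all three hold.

m_sum

azimuthal sum: -4 + 0 − 3 = -7  ✗
2 ≤ 3 ≤ 6 (triangle on l)
L = 4 + 2 + 3 = 9 (odd)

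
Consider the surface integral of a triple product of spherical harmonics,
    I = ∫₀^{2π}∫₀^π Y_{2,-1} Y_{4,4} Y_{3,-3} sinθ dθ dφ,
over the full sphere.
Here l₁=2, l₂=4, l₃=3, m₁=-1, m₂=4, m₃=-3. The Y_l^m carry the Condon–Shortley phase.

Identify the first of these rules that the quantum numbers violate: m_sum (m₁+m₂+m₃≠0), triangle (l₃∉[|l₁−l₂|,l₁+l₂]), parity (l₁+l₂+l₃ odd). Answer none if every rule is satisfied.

Σmᵢ = 0  ✓
l₃∈[|l₁−l₂|,l₁+l₂]=[2,6], have l₃=3  ✓
Σlᵢ = 9 ⇒ odd  ✗

parity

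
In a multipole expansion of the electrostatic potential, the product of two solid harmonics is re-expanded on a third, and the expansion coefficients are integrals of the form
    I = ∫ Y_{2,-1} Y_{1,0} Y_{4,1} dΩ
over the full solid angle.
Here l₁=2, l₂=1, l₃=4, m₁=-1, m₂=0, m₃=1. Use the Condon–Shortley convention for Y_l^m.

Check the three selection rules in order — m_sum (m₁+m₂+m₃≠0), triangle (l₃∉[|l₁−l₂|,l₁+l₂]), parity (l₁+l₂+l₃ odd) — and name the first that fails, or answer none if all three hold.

m₁+m₂+m₃ = -1 + 0 + 1 = 0  ✓
triangle: |2−1|=1 ≤ l₃=4 ≤ 2+1=3  ✗
parity: l₁+l₂+l₃ = 7 is odd

triangle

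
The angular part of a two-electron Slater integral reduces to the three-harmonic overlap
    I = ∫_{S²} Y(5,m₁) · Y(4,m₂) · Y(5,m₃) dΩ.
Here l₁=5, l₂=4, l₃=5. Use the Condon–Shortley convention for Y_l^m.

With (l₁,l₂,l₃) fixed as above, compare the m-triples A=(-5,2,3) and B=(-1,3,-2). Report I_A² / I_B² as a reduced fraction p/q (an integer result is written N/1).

Shared (l₁,l₂,l₃)=(5,4,5): N and (l;000)² cancel in I_A²/I_B².
A: Δ = 4!·6!·4!/15! = 1/3153150; Racah Σ t=4..4: t=4:+1/69120 = 1/69120; ⇒ 3j(5 4 5; -5 2 3)² = 4/143, sgn +1
B: Δ = 4!·6!·4!/15! = 1/3153150; Racah Σ t=3..4: t=3:−1/5184 t=4:+1/6912 = -1/20736; ⇒ 3j(5 4 5; -1 3 -2)² = 5/2574, sgn +1
I_A²/I_B² = (4/143)/(5/2574) = 72/5

72/5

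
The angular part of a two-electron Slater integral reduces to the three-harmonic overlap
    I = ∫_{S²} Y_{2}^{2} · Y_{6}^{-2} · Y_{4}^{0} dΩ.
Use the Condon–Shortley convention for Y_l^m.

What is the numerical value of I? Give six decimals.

0.133065

Rules hold: Σm=0, L=12 even, 4≤4≤8.
N = 5·13·9 = 585
Δ = 4!·0!·8!/13! = 1/6435
Racah Σ t=2..2: t=2:+1/2304 = 1/2304
⇒ 3j(2 6 4; 0 0 0)² = 5/143, sgn +1
Racah Σ t=0..0: t=0:+1/13824 = 1/13824
⇒ 3j(2 6 4; 2 -2 0)² = 14/1287, sgn +1
4πI² = N·(3j₀)²·(3jₘ)² = 350/1573
I = +1·√(0.222505/4π) = 0.13306527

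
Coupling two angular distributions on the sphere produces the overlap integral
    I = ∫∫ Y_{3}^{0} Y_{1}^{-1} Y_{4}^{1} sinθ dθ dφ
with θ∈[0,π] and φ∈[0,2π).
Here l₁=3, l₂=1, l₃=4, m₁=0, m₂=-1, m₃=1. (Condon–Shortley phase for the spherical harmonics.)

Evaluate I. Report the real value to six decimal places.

-0.194664

Rules hold: Σm=0, L=8 even, 2≤4≤4.
N = 7·3·9 = 189
Δ = 0!·6!·2!/9! = 1/252
Racah Σ t=0..0: t=0:+1/36 = 1/36
⇒ 3j(3 1 4; 0 0 0)² = 4/63, sgn +1
Racah Σ t=0..0: t=0:+1/72 = 1/72
⇒ 3j(3 1 4; 0 -1 1)² = 5/126, sgn -1
4πI² = N·(3j₀)²·(3jₘ)² = 10/21
I = -1·√(0.47619/4π) = -0.19466390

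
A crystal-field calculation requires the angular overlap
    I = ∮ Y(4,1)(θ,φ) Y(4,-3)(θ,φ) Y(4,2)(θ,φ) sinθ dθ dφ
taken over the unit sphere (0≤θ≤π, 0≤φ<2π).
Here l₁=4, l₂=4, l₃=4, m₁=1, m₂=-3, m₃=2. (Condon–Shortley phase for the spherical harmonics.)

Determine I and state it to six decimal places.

m-sum 0 ✓  L=12 even ✓  0≤4≤8 ✓
Π(2lᵢ+1) = 9×9×9 = 729
triangle coeff Δ(4,4,4) = 1/450450
Σ_t [0,4]: t=0:+1/13824 t=1:−1/216 t=2:+1/64 t=3:−1/216 t=4:+1/13824 = 5/768
(3j)²=18/1001 [(4 4 4; 0 0 0)], sign=+1
Σ_t [0,1]: t=0:+1/864 t=1:−1/576 = -1/1728
(3j)²=5/1287 [(4 4 4; 1 -3 2)], sign=-1
⇒ 4πI² = 7290/143143
I = (-1)√(7290/143143/(4π)) = -0.06366105

-0.063661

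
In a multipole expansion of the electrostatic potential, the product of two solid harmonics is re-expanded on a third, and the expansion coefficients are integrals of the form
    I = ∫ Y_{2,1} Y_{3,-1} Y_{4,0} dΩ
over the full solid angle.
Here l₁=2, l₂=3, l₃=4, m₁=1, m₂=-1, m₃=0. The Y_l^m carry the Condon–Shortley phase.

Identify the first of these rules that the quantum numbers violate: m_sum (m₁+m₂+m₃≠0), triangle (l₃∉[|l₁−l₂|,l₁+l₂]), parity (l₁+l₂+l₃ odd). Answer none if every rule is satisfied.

m₁+m₂+m₃ = 1 − 1 + 0 = 0  ✓
triangle: |2−3|=1 ≤ l₃=4 ≤ 2+3=5  ✓
parity: l₁+l₂+l₃ = 9 is odd  ✗

parity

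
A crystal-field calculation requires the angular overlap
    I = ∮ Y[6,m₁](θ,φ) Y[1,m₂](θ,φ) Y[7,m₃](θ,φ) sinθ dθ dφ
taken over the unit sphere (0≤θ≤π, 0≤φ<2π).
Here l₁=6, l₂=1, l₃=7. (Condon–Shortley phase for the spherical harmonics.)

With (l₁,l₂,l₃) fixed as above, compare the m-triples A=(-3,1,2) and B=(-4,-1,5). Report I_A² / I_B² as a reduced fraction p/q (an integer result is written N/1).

5/33

Same 6,1,7: normalisation and zero-m 3j drop out of the ratio.
A: Δ: 0! 12! 2! / 15! → 1/1365; sum: t=0:+1/4354560 = 1/4354560; 3j²(6 1 7; -3 1 2) = Δ·Π!·Σ² = 2/273  (sign -1)
B: Δ: 0! 12! 2! / 15! → 1/1365; sum: t=0:+1/14515200 = 1/14515200; 3j²(6 1 7; -4 -1 5) = Δ·Π!·Σ² = 22/455  (sign +1)
I_A²/I_B² = (2/273)/(22/455) = 5/33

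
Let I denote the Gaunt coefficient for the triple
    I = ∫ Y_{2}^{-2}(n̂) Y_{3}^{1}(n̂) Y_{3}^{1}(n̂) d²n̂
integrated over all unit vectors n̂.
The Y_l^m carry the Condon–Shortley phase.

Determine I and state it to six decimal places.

0.206013

m-sum 0 ✓  L=8 even ✓  1≤3≤5 ✓
Π(2lᵢ+1) = 5×7×7 = 245
triangle coeff Δ(2,3,3) = 1/3780
Σ_t [0,2]: t=0:+1/24 t=1:−1/4 t=2:+1/24 = -1/6
(3j)²=4/105 [(2 3 3; 0 0 0)], sign=+1
Σ_t [2,2]: t=2:+1/16 = 1/16
(3j)²=2/35 [(2 3 3; -2 1 1)], sign=+1
⇒ 4πI² = 8/15
I = (+1)√(8/15/(4π)) = 0.20601291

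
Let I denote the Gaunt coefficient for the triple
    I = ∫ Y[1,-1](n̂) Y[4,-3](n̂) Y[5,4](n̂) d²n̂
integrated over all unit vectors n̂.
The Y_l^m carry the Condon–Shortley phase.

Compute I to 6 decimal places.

m-sum 0 ✓  L=10 even ✓  3≤5≤5 ✓
Π(2lᵢ+1) = 3×9×11 = 297
triangle coeff Δ(1,4,5) = 1/495
Σ_t [0,0]: t=0:+1/576 = 1/576
(3j)²=5/99 [(1 4 5; 0 0 0)], sign=-1
Σ_t [0,0]: t=0:+1/10080 = 1/10080
(3j)²=4/55 [(1 4 5; -1 -3 4)], sign=-1
⇒ 4πI² = 12/11
I = (+1)√(12/11/(4π)) = 0.29463840

0.294638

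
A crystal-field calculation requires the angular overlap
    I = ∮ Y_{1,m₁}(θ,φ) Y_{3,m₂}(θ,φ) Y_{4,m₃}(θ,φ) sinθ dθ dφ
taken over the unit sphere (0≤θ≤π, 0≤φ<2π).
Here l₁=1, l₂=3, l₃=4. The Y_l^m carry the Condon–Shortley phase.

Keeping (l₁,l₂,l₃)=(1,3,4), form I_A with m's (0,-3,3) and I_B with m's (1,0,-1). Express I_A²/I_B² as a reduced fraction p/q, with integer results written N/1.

Same 1,3,4: normalisation and zero-m 3j drop out of the ratio.
A: Δ: 0! 2! 6! / 9! → 1/252; sum: t=0:+1/720 = 1/720; 3j²(1 3 4; 0 -3 3) = Δ·Π!·Σ² = 1/36  (sign -1)
B: Δ: 0! 2! 6! / 9! → 1/252; sum: t=0:+1/72 = 1/72; 3j²(1 3 4; 1 0 -1) = Δ·Π!·Σ² = 5/126  (sign -1)
I_A²/I_B² = (1/36)/(5/126) = 7/10

7/10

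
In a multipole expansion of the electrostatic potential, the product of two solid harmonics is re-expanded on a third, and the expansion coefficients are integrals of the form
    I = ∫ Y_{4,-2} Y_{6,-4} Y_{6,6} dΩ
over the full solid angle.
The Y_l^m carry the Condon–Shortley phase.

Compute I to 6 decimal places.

Rules hold: Σm=0, L=16 even, 2≤6≤10.
N = 9·13·13 = 1521
Δ = 4!·4!·8!/17! = 1/15315300
Racah Σ t=0..4: t=0:+1/829440 t=1:−1/25920 t=2:+1/9216 t=3:−1/25920 t=4:+1/829440 = 7/207360
⇒ 3j(4 6 6; 0 0 0)² = 28/2431, sgn +1
Racah Σ t=2..2: t=2:+1/3870720 = 1/3870720
⇒ 3j(4 6 6; -2 -4 6)² = 135/6188, sgn +1
4πI² = N·(3j₀)²·(3jₘ)² = 1215/3179
I = +1·√(0.382196/4π) = 0.17439657

0.174397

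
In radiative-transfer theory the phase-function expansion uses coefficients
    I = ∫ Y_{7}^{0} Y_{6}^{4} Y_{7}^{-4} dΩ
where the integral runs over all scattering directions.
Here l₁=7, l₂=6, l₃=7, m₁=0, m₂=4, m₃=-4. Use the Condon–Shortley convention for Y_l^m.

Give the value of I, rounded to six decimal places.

0.012650

m-sum 0 ✓  L=20 even ✓  1≤7≤13 ✓
Π(2lᵢ+1) = 15×13×15 = 2925
triangle coeff Δ(7,6,7) = 1/2444321880
Σ_t [0,6]: t=0:+1/2612736000 t=1:−1/20736000 t=2:+1/1658880 t=3:−1/746496 t=4:+1/1658880 t=5:−1/20736000 t=6:+1/2612736000 = -1/4354560
(3j)²=1000/138567 [(7 6 7; 0 0 0)], sign=+1
Σ_t [4,6]: t=4:+1/24883200 t=5:−1/20736000 t=6:+1/174182400 = -1/435456000
(3j)²=2/20995 [(7 6 7; 0 4 -4)], sign=+1
⇒ 4πI² = 30000/14919047
I = (+1)√(30000/14919047/(4π)) = 0.01264984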